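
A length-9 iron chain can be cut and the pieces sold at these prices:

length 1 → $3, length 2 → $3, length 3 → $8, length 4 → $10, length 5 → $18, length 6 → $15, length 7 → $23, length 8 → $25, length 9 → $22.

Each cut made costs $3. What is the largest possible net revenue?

25

Build v[k] bottom-up: v[k] = max over allowed piece i of (p[i] + v[k−i]) − 3 per cut.
v[1] = 3
v[2] = 3  (first piece 1, then v[1]=3)
v[3] = 8
v[4] = 10
v[5] = 18
v[6] = 18  (first piece 1, then v[5]=18)
v[7] = 23
v[8] = 25
v[9] = 25  (first piece 1, then v[8]=25)
One optimal plan: pieces 8 + 1 (1 cut) → $28 − $3 = $25.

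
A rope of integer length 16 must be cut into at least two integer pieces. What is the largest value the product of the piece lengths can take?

324

Let prod[k] be the best product for length k (with at least one cut). For each first piece i, the rest contributes max(k−i, prod[k−i]).
prod[2] = 1×max(1,0) = 1×1 = 1
prod[3] = 1×max(2,1) = 1×2 = 2
prod[4] = 2×max(2,1) = 2×2 = 4
prod[5] = 2×max(3,2) = 2×3 = 6
prod[6] = 3×max(3,2) = 3×3 = 9
prod[7] = 2×max(5,6) = 2×6 = 12
prod[8] = 2×max(6,9) = 2×9 = 18
prod[9] = 3×max(6,9) = 3×9 = 27
prod[10] = 2×max(8,18) = 2×18 = 36
prod[11] = 2×max(9,27) = 2×27 = 54
prod[12] = 3×max(9,27) = 3×27 = 81
prod[13] = 2×max(11,54) = 2×54 = 108
prod[14] = 2×max(12,81) = 2×81 = 162
prod[15] = 3×max(12,81) = 3×81 = 243
prod[16] = 2×max(14,162) = 2×162 = 324
One optimal split: 3 + 3 + 3 + 3 + 2 + 2; product 3×3×3×3×2×2 = 324.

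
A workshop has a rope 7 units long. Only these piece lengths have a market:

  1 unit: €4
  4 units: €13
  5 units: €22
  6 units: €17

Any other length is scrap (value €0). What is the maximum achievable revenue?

Build f[k] bottom-up: f[k] = max over allowed piece i of (p[i] + f[k−i]).
f[1] = 4
f[2] = 8  (first piece 1, then f[1]=4)
f[3] = 12  (first piece 1, then f[2]=8)
f[4] = max(4+12, 13+0) = 16
f[5] = max(4+16, 13+4, 22+0) = 22
f[6] = max(4+22, 13+8, 22+4, 17+0) = 26
f[7] = max(4+26, 13+12, 22+8, 17+4) = 30
One optimal cutting: 5 + 1 + 1 → €30.

30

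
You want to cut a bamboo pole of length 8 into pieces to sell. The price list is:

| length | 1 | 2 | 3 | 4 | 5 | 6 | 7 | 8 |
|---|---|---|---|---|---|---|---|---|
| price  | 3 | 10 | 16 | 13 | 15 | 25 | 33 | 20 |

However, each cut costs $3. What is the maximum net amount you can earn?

Let r[k] be the best obtainable value from length k. For each k, try every first piece i and keep the best of price[i] + r[k−i] minus the 3 cut fee when i<k.
r[1] = 3
r[2] = max(3+3-3, 10+0) = 10
r[3] = max(3+10-3, 10+3-3, 16+0) = 16
r[4] = max(3+16-3, 10+10-3, 16+3-3, 13+0) = 17
r[5] = max(3+17-3, 10+16-3, 16+10-3, 13+3-3, 15+0) = 23
r[6] = max(3+23-3, 10+17-3, 16+16-3, 13+10-3, 15+3-3, 25+0) = 29
r[7] = max(3+29-3, 10+23-3, 16+17-3, …, 25+3-3, 33+0) = 33
r[8] = max(3+33-3, 10+29-3, 16+23-3, …, 33+3-3, 20+0) = 36
One optimal plan: pieces 3 + 3 + 2 (2 cuts) → $42 − $6 = $36.

36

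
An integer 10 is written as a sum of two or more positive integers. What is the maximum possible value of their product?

36

Fill P[k] for k=2..10: at each k try every first piece i and multiply by the better of (k−i) uncut or P[k−i].
P[2] = 1×max(1,0) = 1×1 = 1
P[3] = 1×max(2,1) = 1×2 = 2
P[4] = 2×max(2,1) = 2×2 = 4
P[5] = 2×max(3,2) = 2×3 = 6
P[6] = 3×max(3,2) = 3×3 = 9
P[7] = 2×max(5,6) = 2×6 = 12
P[8] = 2×max(6,9) = 2×9 = 18
P[9] = 3×max(6,9) = 3×9 = 27
P[10] = 2×max(8,18) = 2×18 = 36
One optimal split: 3 + 3 + 2 + 2; product 3×3×2×2 = 36.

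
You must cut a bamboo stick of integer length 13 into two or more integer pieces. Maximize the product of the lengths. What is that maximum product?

Let m[k] be the best product for length k (with at least one cut). For each first piece i, the rest contributes max(k−i, m[k−i]).
m[2] = 1·max(1,0) = 1·1 = 1
m[3] = 1·max(2,1) = 1·2 = 2
m[4] = 2·max(2,1) = 2·2 = 4
m[5] = 2·max(3,2) = 2·3 = 6
m[6] = 3·max(3,2) = 3·3 = 9
m[7] = 2·max(5,6) = 2·6 = 12
m[8] = 2·max(6,9) = 2·9 = 18
m[9] = 3·max(6,9) = 3·9 = 27
m[10] = 2·max(8,18) = 2·18 = 36
m[11] = 2·max(9,27) = 2·27 = 54
m[12] = 3·max(9,27) = 3·27 = 81
m[13] = 2·max(11,54) = 2·54 = 108
One optimal split: 3 + 3 + 3 + 2 + 2; product 3·3·3·2·2 = 108.

108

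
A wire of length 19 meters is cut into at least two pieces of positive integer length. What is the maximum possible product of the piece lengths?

972

Define f[k] = max over 1≤i<k of i · max(k−i, f[k−i]); the inner max lets the remainder stay uncut if that's better.
f[2] = 1×max(1,0) = 1×1 = 1
f[3] = 1×max(2,1) = 1×2 = 2
f[4] = 2×max(2,1) = 2×2 = 4
f[5] = 2×max(3,2) = 2×3 = 6
f[6] = 3×max(3,2) = 3×3 = 9
f[7] = 2×max(5,6) = 2×6 = 12
f[8] = 2×max(6,9) = 2×9 = 18
f[9] = 3×max(6,9) = 3×9 = 27
f[10] = 2×max(8,18) = 2×18 = 36
f[11] = 2×max(9,27) = 2×27 = 54
f[12] = 3×max(9,27) = 3×27 = 81
f[13] = 2×max(11,54) = 2×54 = 108
f[14] = 2×max(12,81) = 2×81 = 162
f[15] = 3×max(12,81) = 3×81 = 243
f[16] = 2×max(14,162) = 2×162 = 324
f[17] = 2×max(15,243) = 2×243 = 486
f[18] = 3×max(15,243) = 3×243 = 729
f[19] = 2×max(17,486) = 2×486 = 972
One optimal split: 3 + 3 + 3 + 3 + 3 + 2 + 2; product 3×3×3×3×3×2×2 = 972.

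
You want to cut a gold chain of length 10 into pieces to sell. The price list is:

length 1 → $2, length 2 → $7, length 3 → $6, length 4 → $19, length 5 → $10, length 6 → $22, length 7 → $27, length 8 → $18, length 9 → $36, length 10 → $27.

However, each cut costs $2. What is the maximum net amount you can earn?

Let net[k] be the best obtainable value from length k. For each k, try every first piece i and keep the best of price[i] + net[k−i] minus the 2 cut fee when i<k.
net[1] = 2
net[2] = 7
net[3] = 7  (first piece 1, then net[2]=7)
net[4] = 19
net[5] = 19  (first piece 1, then net[4]=19)
net[6] = 24  (first piece 2, then net[4]=19)
net[7] = 27
net[8] = 36  (first piece 4, then net[4]=19)
net[9] = 36  (first piece 1, then net[8]=36)
net[10] = 41  (first piece 2, then net[8]=36)
One optimal plan: pieces 4 + 4 + 2 (2 cuts) → $45 − $4 = $41.

41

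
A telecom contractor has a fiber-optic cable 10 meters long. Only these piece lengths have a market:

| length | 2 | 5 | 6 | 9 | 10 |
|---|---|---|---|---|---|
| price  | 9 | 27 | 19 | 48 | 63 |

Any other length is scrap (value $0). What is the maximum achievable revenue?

63

Build r[k] bottom-up: r[k] = max over allowed piece i of (p[i] + r[k−i]).
r[1] = 0
r[2] = 9
r[3] = 9
r[4] = 18  (first piece 2, then r[2]=9)
r[5] = 27
r[6] = 27
r[7] = 36  (first piece 2, then r[5]=27)
r[8] = 36
r[9] = 48
r[10] = 63
One optimal cutting: 10 → $63.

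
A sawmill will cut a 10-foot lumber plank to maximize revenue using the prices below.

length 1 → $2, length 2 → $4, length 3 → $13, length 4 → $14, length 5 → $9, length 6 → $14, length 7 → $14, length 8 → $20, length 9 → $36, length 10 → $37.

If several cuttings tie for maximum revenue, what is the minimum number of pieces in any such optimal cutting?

Consider every possible first cut. r[k] is the best of p[i]+r[k−i] over all sellable i≤k.
r[1] = 2
r[2] = 4  (first piece 1, then r[1]=2)
r[3] = 13
r[4] = 15  (first piece 1, then r[3]=13)
r[5] = 17  (first piece 1, then r[4]=15)
r[6] = 26  (first piece 3, then r[3]=13)
r[7] = 28  (first piece 1, then r[6]=26)
r[8] = 30  (first piece 1, then r[7]=28)
r[9] = 39  (first piece 3, then r[6]=26)
r[10] = 41  (first piece 1, then r[9]=39)
Maximum revenue is $41.
Now minimize piece count subject to staying optimal: for each k, pieces[k] = 1 + min over i with p[i]+r[k−i]=r[k] of pieces[k−i].
pieces[7] = 3
pieces[8] = 3
pieces[9] = 3
pieces[10] = 4

4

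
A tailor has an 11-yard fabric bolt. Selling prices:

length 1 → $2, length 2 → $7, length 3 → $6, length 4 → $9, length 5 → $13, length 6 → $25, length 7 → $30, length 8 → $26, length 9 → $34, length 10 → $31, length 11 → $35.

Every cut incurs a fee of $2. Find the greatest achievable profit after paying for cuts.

Build r[k] bottom-up: r[k] = max over allowed piece i of (p[i] + r[k−i]) − 2 per cut.
r[1] = 2
r[2] = 7
r[3] = 7  (first piece 1, then r[2]=7)
r[4] = 12  (first piece 2, then r[2]=7)
r[5] = 13
r[6] = 25
r[7] = 30
r[8] = 30  (first piece 1, then r[7]=30)
r[9] = 35  (first piece 2, then r[7]=30)
r[10] = 35  (first piece 1, then r[9]=35)
r[11] = 40  (first piece 2, then r[9]=35)
One optimal plan: pieces 7 + 2 + 2 (2 cuts) → $44 − $4 = $40.

40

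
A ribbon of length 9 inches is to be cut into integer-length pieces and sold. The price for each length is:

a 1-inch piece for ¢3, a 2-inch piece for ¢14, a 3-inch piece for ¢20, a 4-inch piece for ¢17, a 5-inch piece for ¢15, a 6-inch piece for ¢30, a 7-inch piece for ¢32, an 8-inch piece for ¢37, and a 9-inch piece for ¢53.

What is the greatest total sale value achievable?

62

Let v[k] be the best obtainable value from length k. For each k, try every first piece i and keep the best of price[i] + v[k−i].
v[1] = 3
v[2] = 14
v[3] = 20
v[4] = 28  (first piece 2, then v[2]=14)
v[5] = 34  (first piece 2, then v[3]=20)
v[6] = 42  (first piece 2, then v[4]=28)
v[7] = 48  (first piece 2, then v[5]=34)
v[8] = 56  (first piece 2, then v[6]=42)
v[9] = 62  (first piece 2, then v[7]=48)
One optimal cutting: 3 + 2 + 2 + 2 → ¢20 + ¢14 + ¢14 + ¢14 = ¢62.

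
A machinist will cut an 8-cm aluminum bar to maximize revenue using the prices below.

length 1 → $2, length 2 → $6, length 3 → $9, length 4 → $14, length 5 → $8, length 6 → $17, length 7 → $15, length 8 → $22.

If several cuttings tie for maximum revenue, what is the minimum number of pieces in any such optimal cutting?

Build r[k] bottom-up: r[k] = max over allowed piece i of (p[i] + r[k−i]).
r[1] = 2
r[2] = 6
r[3] = 9
r[4] = 14
r[5] = 16  (first piece 1, then r[4]=14)
r[6] = 20  (first piece 2, then r[4]=14)
r[7] = 23  (first piece 3, then r[4]=14)
r[8] = 28  (first piece 4, then r[4]=14)
Maximum revenue is $28.
Now minimize piece count subject to staying optimal: for each k, pieces[k] = 1 + min over i with p[i]+r[k−i]=r[k] of pieces[k−i].
pieces[5] = 2
pieces[6] = 2
pieces[7] = 2
pieces[8] = 2

2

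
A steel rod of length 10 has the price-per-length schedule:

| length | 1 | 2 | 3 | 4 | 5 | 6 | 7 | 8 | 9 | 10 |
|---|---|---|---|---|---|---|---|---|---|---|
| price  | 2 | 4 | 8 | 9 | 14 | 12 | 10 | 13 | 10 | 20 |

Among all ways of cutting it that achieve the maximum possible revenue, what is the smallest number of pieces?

Consider every possible first cut. r[k] is the best of p[i]+r[k−i] over all sellable i≤k.
r[1] = 2
r[2] = 4  (first piece 1, then r[1]=2)
r[3] = 8
r[4] = 10  (first piece 1, then r[3]=8)
r[5] = 14
r[6] = 16  (first piece 1, then r[5]=14)
r[7] = 18  (first piece 1, then r[6]=16)
r[8] = 22  (first piece 3, then r[5]=14)
r[9] = 24  (first piece 1, then r[8]=22)
r[10] = 28  (first piece 5, then r[5]=14)
Maximum revenue is $28.
Now minimize piece count subject to staying optimal: for each k, pieces[k] = 1 + min over i with p[i]+r[k−i]=r[k] of pieces[k−i].
pieces[7] = 2
pieces[8] = 2
pieces[9] = 3
pieces[10] = 2

2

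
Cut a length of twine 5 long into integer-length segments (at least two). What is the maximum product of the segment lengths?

6

Let P[k] be the best product for length k (with at least one cut). For each first piece i, the rest contributes max(k−i, P[k−i]).
P[2] = 1·max(1,0) = 1·1 = 1
P[3] = max(1·2, 2·1) = 2
P[4] = max(1·3, 2·2, 3·1) = 4
P[5] = max(1·4, 2·3, 3·2, 4·1) = 6
One optimal split: 3 + 2; product 3·2 = 6.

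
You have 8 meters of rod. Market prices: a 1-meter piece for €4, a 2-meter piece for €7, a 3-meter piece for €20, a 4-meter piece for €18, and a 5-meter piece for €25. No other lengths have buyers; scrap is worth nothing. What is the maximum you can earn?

48

Build f[k] bottom-up: f[k] = max over allowed piece i of (p[i] + f[k−i]).
f[1] = 4
f[2] = max(4+4, 7+0) = 8
f[3] = max(4+8, 7+4, 20+0) = 20
f[4] = max(4+20, 7+8, 20+4, 18+0) = 24
f[5] = max(4+24, 7+20, 20+8, 18+4, 25+0) = 28
f[6] = max(4+28, 7+24, 20+20, 18+8, 25+4) = 40
f[7] = max(4+40, 7+28, 20+24, 18+20, 25+8) = 44
f[8] = max(4+44, 7+40, 20+28, 18+24, 25+20) = 48
One optimal cutting: 3 + 3 + 1 + 1 → €48.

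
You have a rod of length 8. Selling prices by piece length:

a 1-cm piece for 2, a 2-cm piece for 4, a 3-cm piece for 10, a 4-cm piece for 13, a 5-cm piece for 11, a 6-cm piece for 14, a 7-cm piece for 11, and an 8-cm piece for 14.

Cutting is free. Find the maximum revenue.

26

Consider every possible first cut. best[k] is the best of p[i]+best[k−i] over all sellable i≤k.
best[1] = 2
best[2] = max(2+2, 4+0) = 4
best[3] = max(2+4, 4+2, 10+0) = 10
best[4] = max(2+10, 4+4, 10+2, 13+0) = 13
best[5] = max(2+13, 4+10, 10+4, 13+2, 11+0) = 15
best[6] = max(2+15, 4+13, 10+10, 13+4, 11+2, 14+0) = 20
best[7] = max(2+20, 4+15, 10+13, …, 14+2, 11+0) = 23
best[8] = max(2+23, 4+20, 10+15, …, 11+2, 14+0) = 26
One optimal cutting: 4 + 4 → 13 + 13 = 26.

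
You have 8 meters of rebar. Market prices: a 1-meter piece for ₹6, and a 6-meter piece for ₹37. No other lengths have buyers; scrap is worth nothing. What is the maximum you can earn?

Consider every possible first cut. f[k] is the best of p[i]+f[k−i] over all sellable i≤k.
f[1] = 6
f[2] = 12  (first piece 1, then f[1]=6)
f[3] = 18  (first piece 1, then f[2]=12)
f[4] = 24  (first piece 1, then f[3]=18)
f[5] = 30  (first piece 1, then f[4]=24)
f[6] = 37
f[7] = 43  (first piece 1, then f[6]=37)
f[8] = 49  (first piece 1, then f[7]=43)
One optimal cutting: 6 + 1 + 1 → ₹49.

49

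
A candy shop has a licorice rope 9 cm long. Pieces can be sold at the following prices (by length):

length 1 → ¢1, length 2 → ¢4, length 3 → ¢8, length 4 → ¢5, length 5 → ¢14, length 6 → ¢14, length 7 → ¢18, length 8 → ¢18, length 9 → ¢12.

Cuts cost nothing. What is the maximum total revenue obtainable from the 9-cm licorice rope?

Build best[k] bottom-up: best[k] = max over allowed piece i of (p[i] + best[k−i]).
best[1] = 1
best[2] = 4
best[3] = 8
best[4] = 9  (first piece 1, then best[3]=8)
best[5] = 14
best[6] = 16  (first piece 3, then best[3]=8)
best[7] = 18  (first piece 2, then best[5]=14)
best[8] = 22  (first piece 3, then best[5]=14)
best[9] = 24  (first piece 3, then best[6]=16)
One optimal cutting: 3 + 3 + 3 → ¢8 + ¢8 + ¢8 = ¢24.

24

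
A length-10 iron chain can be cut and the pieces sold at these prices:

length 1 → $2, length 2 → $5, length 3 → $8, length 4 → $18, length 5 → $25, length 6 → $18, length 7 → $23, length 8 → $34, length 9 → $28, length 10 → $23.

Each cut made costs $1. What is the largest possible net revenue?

Let net[k] be the best obtainable value from length k. For each k, try every first piece i and keep the best of price[i] + net[k−i] minus the 1 cut fee when i<k.
net[1] = 2
net[2] = max(2+2-1, 5+0) = 5
net[3] = max(2+5-1, 5+2-1, 8+0) = 8
net[4] = max(2+8-1, 5+5-1, 8+2-1, 18+0) = 18
net[5] = max(2+18-1, 5+8-1, 8+5-1, 18+2-1, 25+0) = 25
net[6] = max(2+25-1, 5+18-1, 8+8-1, 18+5-1, 25+2-1, 18+0) = 26
net[7] = max(2+26-1, 5+25-1, 8+18-1, …, 18+2-1, 23+0) = 29
net[8] = max(2+29-1, 5+26-1, 8+25-1, …, 23+2-1, 34+0) = 35
net[9] = max(2+35-1, 5+29-1, 8+26-1, …, 34+2-1, 28+0) = 42
net[10] = max(2+42-1, 5+35-1, 8+29-1, …, 28+2-1, 23+0) = 49
One optimal plan: pieces 5 + 5 (1 cut) → $50 − $1 = $49.

49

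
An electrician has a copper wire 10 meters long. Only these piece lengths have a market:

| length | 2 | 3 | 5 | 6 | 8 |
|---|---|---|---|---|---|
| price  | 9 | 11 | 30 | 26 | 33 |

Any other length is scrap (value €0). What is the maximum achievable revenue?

Build best[k] bottom-up: best[k] = max over allowed piece i of (p[i] + best[k−i]).
best[1] = 0
best[2] = 9
best[3] = 11
best[4] = 18  (first piece 2, then best[2]=9)
best[5] = 30
best[6] = 30
best[7] = 39  (first piece 2, then best[5]=30)
best[8] = 41  (first piece 3, then best[5]=30)
best[9] = 48  (first piece 2, then best[7]=39)
best[10] = 60  (first piece 5, then best[5]=30)
One optimal cutting: 5 + 5 → €60.

60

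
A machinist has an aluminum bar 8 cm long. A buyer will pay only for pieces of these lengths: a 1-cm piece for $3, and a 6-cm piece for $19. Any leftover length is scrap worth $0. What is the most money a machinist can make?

25

Build best[k] bottom-up: best[k] = max over allowed piece i of (p[i] + best[k−i]).
best[1] = 3
best[2] = 6  (first piece 1, then best[1]=3)
best[3] = 9  (first piece 1, then best[2]=6)
best[4] = 12  (first piece 1, then best[3]=9)
best[5] = 15  (first piece 1, then best[4]=12)
best[6] = 19
best[7] = 22  (first piece 1, then best[6]=19)
best[8] = 25  (first piece 1, then best[7]=22)
One optimal cutting: 6 + 1 + 1 → $25.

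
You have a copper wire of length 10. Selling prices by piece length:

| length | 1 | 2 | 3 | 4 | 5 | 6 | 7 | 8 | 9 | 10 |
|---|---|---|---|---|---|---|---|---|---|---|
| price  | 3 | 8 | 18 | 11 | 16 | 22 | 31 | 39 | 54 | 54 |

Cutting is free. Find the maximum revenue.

Let R[k] be the best obtainable value from length k. For each k, try every first piece i and keep the best of price[i] + R[k−i].
R[1] = 3
R[2] = max(3+3, 8+0) = 8
R[3] = max(3+8, 8+3, 18+0) = 18
R[4] = max(3+18, 8+8, 18+3, 11+0) = 21
R[5] = max(3+21, 8+18, 18+8, 11+3, 16+0) = 26
R[6] = max(3+26, 8+21, 18+18, 11+8, 16+3, 22+0) = 36
R[7] = max(3+36, 8+26, 18+21, …, 22+3, 31+0) = 39
R[8] = max(3+39, 8+36, 18+26, …, 31+3, 39+0) = 44
R[9] = max(3+44, 8+39, 18+36, …, 39+3, 54+0) = 54
R[10] = max(3+54, 8+44, 18+39, …, 54+3, 54+0) = 57
One optimal cutting: 3 + 3 + 3 + 1 → €18 + €18 + €18 + €3 = €57.

57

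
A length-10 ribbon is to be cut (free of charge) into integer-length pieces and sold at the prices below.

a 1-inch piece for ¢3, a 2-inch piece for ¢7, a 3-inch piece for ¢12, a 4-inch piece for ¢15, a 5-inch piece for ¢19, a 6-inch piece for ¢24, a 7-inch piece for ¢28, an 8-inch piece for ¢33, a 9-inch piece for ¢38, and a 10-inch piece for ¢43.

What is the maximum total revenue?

Consider every possible first cut. R[k] is the best of p[i]+R[k−i] over all sellable i≤k.
R[1] = 3
R[2] = max(3+3, 7+0) = 7
R[3] = max(3+7, 7+3, 12+0) = 12
R[4] = max(3+12, 7+7, 12+3, 15+0) = 15
R[5] = max(3+15, 7+12, 12+7, 15+3, 19+0) = 19
R[6] = max(3+19, 7+15, 12+12, 15+7, 19+3, 24+0) = 24
R[7] = max(3+24, 7+19, 12+15, …, 24+3, 28+0) = 28
R[8] = max(3+28, 7+24, 12+19, …, 28+3, 33+0) = 33
R[9] = max(3+33, 7+28, 12+24, …, 33+3, 38+0) = 38
R[10] = max(3+38, 7+33, 12+28, …, 38+3, 43+0) = 43
Best is to sell the whole 10-inch piece uncut for ¢43.

43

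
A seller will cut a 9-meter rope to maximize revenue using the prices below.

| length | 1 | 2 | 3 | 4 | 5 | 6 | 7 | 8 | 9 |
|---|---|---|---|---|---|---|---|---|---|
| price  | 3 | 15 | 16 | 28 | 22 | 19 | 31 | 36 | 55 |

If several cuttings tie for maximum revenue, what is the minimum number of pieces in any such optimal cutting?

5

Consider every possible first cut. r[k] is the best of p[i]+r[k−i] over all sellable i≤k.
r[1] = 3
r[2] = max(3+3, 15+0) = 15
r[3] = max(3+15, 15+3, 16+0) = 18
r[4] = max(3+18, 15+15, 16+3, 28+0) = 30
r[5] = max(3+30, 15+18, 16+15, 28+3, 22+0) = 33
r[6] = max(3+33, 15+30, 16+18, 28+15, 22+3, 19+0) = 45
r[7] = max(3+45, 15+33, 16+30, …, 19+3, 31+0) = 48
r[8] = max(3+48, 15+45, 16+33, …, 31+3, 36+0) = 60
r[9] = max(3+60, 15+48, 16+45, …, 36+3, 55+0) = 63
Maximum revenue is $63.
Now minimize piece count subject to staying optimal: for each k, pieces[k] = 1 + min over i with p[i]+r[k−i]=r[k] of pieces[k−i].
pieces[6] = 3
pieces[7] = 4
pieces[8] = 4
pieces[9] = 5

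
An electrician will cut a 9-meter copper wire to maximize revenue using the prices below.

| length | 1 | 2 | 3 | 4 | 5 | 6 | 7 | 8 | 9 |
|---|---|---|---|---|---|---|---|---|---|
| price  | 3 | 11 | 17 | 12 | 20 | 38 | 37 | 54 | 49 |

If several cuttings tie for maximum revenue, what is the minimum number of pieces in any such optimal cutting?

2

Build r[k] bottom-up: r[k] = max over allowed piece i of (p[i] + r[k−i]).
r[1] = 3
r[2] = 11
r[3] = 17
r[4] = 22  (first piece 2, then r[2]=11)
r[5] = 28  (first piece 2, then r[3]=17)
r[6] = 38
r[7] = 41  (first piece 1, then r[6]=38)
r[8] = 54
r[9] = 57  (first piece 1, then r[8]=54)
Maximum revenue is €57.
Now minimize piece count subject to staying optimal: for each k, pieces[k] = 1 + min over i with p[i]+r[k−i]=r[k] of pieces[k−i].
pieces[6] = 1
pieces[7] = 2
pieces[8] = 1
pieces[9] = 2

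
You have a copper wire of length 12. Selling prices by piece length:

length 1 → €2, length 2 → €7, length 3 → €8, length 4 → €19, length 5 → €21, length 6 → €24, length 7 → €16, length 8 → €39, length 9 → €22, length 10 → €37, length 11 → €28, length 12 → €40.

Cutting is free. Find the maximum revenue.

58

Let R[k] be the best obtainable value from length k. For each k, try every first piece i and keep the best of price[i] + R[k−i].
R[1] = 2
R[2] = max(2+2, 7+0) = 7
R[3] = max(2+7, 7+2, 8+0) = 9
R[4] = max(2+9, 7+7, 8+2, 19+0) = 19
R[5] = max(2+19, 7+9, 8+7, 19+2, 21+0) = 21
R[6] = max(2+21, 7+19, 8+9, 19+7, 21+2, 24+0) = 26
R[7] = max(2+26, 7+21, 8+19, …, 24+2, 16+0) = 28
R[8] = max(2+28, 7+26, 8+21, …, 16+2, 39+0) = 39
R[9] = max(2+39, 7+28, 8+26, …, 39+2, 22+0) = 41
R[10] = max(2+41, 7+39, 8+28, …, 22+2, 37+0) = 46
R[11] = max(2+46, 7+41, 8+39, …, 37+2, 28+0) = 48
R[12] = max(2+48, 7+46, 8+41, …, 28+2, 40+0) = 58
One optimal cutting: 8 + 4 → €39 + €19 = €58.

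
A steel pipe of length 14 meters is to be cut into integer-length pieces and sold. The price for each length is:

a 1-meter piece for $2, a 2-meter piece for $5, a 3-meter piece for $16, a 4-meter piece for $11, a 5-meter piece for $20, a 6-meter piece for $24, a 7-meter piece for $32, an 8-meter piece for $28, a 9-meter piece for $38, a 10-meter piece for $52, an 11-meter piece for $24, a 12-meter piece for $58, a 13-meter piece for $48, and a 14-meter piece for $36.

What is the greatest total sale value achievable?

70

Build r[k] bottom-up: r[k] = max over allowed piece i of (p[i] + r[k−i]).
r[1] = 2
r[2] = max(2+2, 5+0) = 5
r[3] = max(2+5, 5+2, 16+0) = 16
r[4] = max(2+16, 5+5, 16+2, 11+0) = 18
r[5] = max(2+18, 5+16, 16+5, 11+2, 20+0) = 21
r[6] = max(2+21, 5+18, 16+16, 11+5, 20+2, 24+0) = 32
r[7] = max(2+32, 5+21, 16+18, …, 24+2, 32+0) = 34
r[8] = max(2+34, 5+32, 16+21, …, 32+2, 28+0) = 37
r[9] = max(2+37, 5+34, 16+32, …, 28+2, 38+0) = 48
r[10] = max(2+48, 5+37, 16+34, …, 38+2, 52+0) = 52
r[11] = max(2+52, 5+48, 16+37, …, 52+2, 24+0) = 54
r[12] = max(2+54, 5+52, 16+48, …, 24+2, 58+0) = 64
r[13] = max(2+64, 5+54, 16+52, …, 58+2, 48+0) = 68
r[14] = max(2+68, 5+64, 16+54, …, 48+2, 36+0) = 70
One optimal cutting: 10 + 3 + 1 → $52 + $16 + $2 = $70.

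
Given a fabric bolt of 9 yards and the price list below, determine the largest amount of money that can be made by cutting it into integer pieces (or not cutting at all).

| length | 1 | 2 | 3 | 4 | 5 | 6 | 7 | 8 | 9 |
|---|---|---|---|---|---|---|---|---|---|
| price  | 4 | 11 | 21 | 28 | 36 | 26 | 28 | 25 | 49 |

Let r[k] be the best obtainable value from length k. For each k, try every first piece i and keep the best of price[i] + r[k−i].
r[1] = 4
r[2] = 11
r[3] = 21
r[4] = 28
r[5] = 36
r[6] = 42  (first piece 3, then r[3]=21)
r[7] = 49  (first piece 3, then r[4]=28)
r[8] = 57  (first piece 3, then r[5]=36)
r[9] = 64  (first piece 4, then r[5]=36)
One optimal cutting: 5 + 4 → $36 + $28 = $64.

64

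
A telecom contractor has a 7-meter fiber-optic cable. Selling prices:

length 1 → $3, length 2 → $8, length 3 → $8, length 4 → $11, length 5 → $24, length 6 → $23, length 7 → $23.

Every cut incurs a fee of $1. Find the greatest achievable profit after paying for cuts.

Let v[k] be the best obtainable value from length k. For each k, try every first piece i and keep the best of price[i] + v[k−i] minus the 1 cut fee when i<k.
v[1] = 3
v[2] = max(3+3-1, 8+0) = 8
v[3] = max(3+8-1, 8+3-1, 8+0) = 10
v[4] = max(3+10-1, 8+8-1, 8+3-1, 11+0) = 15
v[5] = max(3+15-1, 8+10-1, 8+8-1, 11+3-1, 24+0) = 24
v[6] = max(3+24-1, 8+15-1, 8+10-1, 11+8-1, 24+3-1, 23+0) = 26
v[7] = max(3+26-1, 8+24-1, 8+15-1, …, 23+3-1, 23+0) = 31
One optimal plan: pieces 5 + 2 (1 cut) → $32 − $1 = $31.

31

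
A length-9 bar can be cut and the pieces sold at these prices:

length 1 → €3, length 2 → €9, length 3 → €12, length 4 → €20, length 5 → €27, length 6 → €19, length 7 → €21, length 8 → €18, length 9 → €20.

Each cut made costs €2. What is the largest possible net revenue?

45

Build r[k] bottom-up: r[k] = max over allowed piece i of (p[i] + r[k−i]) − 2 per cut.
r[1] = 3
r[2] = max(3+3-2, 9+0) = 9
r[3] = max(3+9-2, 9+3-2, 12+0) = 12
r[4] = max(3+12-2, 9+9-2, 12+3-2, 20+0) = 20
r[5] = max(3+20-2, 9+12-2, 12+9-2, 20+3-2, 27+0) = 27
r[6] = max(3+27-2, 9+20-2, 12+12-2, 20+9-2, 27+3-2, 19+0) = 28
r[7] = max(3+28-2, 9+27-2, 12+20-2, …, 19+3-2, 21+0) = 34
r[8] = max(3+34-2, 9+28-2, 12+27-2, …, 21+3-2, 18+0) = 38
r[9] = max(3+38-2, 9+34-2, 12+28-2, …, 18+3-2, 20+0) = 45
One optimal plan: pieces 5 + 4 (1 cut) → €47 − €2 = €45.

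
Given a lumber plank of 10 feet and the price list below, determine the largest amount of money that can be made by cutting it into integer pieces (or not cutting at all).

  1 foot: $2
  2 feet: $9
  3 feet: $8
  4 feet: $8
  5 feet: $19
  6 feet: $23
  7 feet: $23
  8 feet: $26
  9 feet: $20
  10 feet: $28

45

Consider every possible first cut. R[k] is the best of p[i]+R[k−i] over all sellable i≤k.
R[1] = 2
R[2] = max(2+2, 9+0) = 9
R[3] = max(2+9, 9+2, 8+0) = 11
R[4] = max(2+11, 9+9, 8+2, 8+0) = 18
R[5] = max(2+18, 9+11, 8+9, 8+2, 19+0) = 20
R[6] = max(2+20, 9+18, 8+11, 8+9, 19+2, 23+0) = 27
R[7] = max(2+27, 9+20, 8+18, …, 23+2, 23+0) = 29
R[8] = max(2+29, 9+27, 8+20, …, 23+2, 26+0) = 36
R[9] = max(2+36, 9+29, 8+27, …, 26+2, 20+0) = 38
R[10] = max(2+38, 9+36, 8+29, …, 20+2, 28+0) = 45
One optimal cutting: 2 + 2 + 2 + 2 + 2 → $9 + $9 + $9 + $9 + $9 = $45.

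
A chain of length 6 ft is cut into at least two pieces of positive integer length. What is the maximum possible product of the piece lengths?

Define P[k] = max over 1≤i<k of i · max(k−i, P[k−i]); the inner max lets the remainder stay uncut if that's better.
P[2] = 1*max(1,0) = 1*1 = 1
P[3] = max(1*2, 2*1) = 2
P[4] = max(1*3, 2*2, 3*1) = 4
P[5] = max(1*4, 2*3, 3*2, 4*1) = 6
P[6] = max(1*6, 2*4, 3*3, 4*2, 5*1) = 9
One optimal split: 3 + 3; product 3*3 = 9.

9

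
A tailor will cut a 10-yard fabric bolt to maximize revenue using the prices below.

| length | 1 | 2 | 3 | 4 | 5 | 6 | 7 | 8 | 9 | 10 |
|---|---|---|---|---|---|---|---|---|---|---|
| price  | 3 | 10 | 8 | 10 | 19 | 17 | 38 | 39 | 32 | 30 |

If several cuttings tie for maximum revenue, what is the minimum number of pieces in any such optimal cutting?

Consider every possible first cut. r[k] is the best of p[i]+r[k−i] over all sellable i≤k.
r[1] = 3
r[2] = max(3+3, 10+0) = 10
r[3] = max(3+10, 10+3, 8+0) = 13
r[4] = max(3+13, 10+10, 8+3, 10+0) = 20
r[5] = max(3+20, 10+13, 8+10, 10+3, 19+0) = 23
r[6] = max(3+23, 10+20, 8+13, 10+10, 19+3, 17+0) = 30
r[7] = max(3+30, 10+23, 8+20, …, 17+3, 38+0) = 38
r[8] = max(3+38, 10+30, 8+23, …, 38+3, 39+0) = 41
r[9] = max(3+41, 10+38, 8+30, …, 39+3, 32+0) = 48
r[10] = max(3+48, 10+41, 8+38, …, 32+3, 30+0) = 51
Maximum revenue is $51.
Now minimize piece count subject to staying optimal: for each k, pieces[k] = 1 + min over i with p[i]+r[k−i]=r[k] of pieces[k−i].
pieces[7] = 1
pieces[8] = 2
pieces[9] = 2
pieces[10] = 3

3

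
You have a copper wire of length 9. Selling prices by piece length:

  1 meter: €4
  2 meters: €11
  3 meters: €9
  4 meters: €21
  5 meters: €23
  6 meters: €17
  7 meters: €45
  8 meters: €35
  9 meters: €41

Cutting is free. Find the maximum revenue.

Build r[k] bottom-up: r[k] = max over allowed piece i of (p[i] + r[k−i]).
r[1] = 4
r[2] = 11
r[3] = 15  (first piece 1, then r[2]=11)
r[4] = 22  (first piece 2, then r[2]=11)
r[5] = 26  (first piece 1, then r[4]=22)
r[6] = 33  (first piece 2, then r[4]=22)
r[7] = 45
r[8] = 49  (first piece 1, then r[7]=45)
r[9] = 56  (first piece 2, then r[7]=45)
One optimal cutting: 7 + 2 → €45 + €11 = €56.

56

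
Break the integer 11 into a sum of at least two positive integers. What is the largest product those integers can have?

54

Define prod[k] = max over 1≤i<k of i · max(k−i, prod[k−i]); the inner max lets the remainder stay uncut if that's better.
Small cases: prod[2]=1, prod[3]=2, prod[4]=4, prod[5]=6, prod[6]=9.
prod[7] = 2·max(5,6) = 2·6 = 12
prod[8] = 2·max(6,9) = 2·9 = 18
prod[9] = 3·max(6,9) = 3·9 = 27
prod[10] = 2·max(8,18) = 2·18 = 36
prod[11] = 2·max(9,27) = 2·27 = 54
One optimal split: 3 + 3 + 3 + 2; product 3·3·3·2 = 54.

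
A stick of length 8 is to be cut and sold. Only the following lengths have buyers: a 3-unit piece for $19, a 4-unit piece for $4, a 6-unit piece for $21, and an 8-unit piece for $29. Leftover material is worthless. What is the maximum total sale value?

38

Consider every possible first cut. best[k] is the best of p[i]+best[k−i] over all sellable i≤k.
best[1] = 0
best[2] = 0
best[3] = 19
best[4] = 19
best[5] = 19
best[6] = 38  (first piece 3, then best[3]=19)
best[7] = 38
best[8] = 38
One optimal cutting: pieces 3 + 3 with 2 units of scrap → $38.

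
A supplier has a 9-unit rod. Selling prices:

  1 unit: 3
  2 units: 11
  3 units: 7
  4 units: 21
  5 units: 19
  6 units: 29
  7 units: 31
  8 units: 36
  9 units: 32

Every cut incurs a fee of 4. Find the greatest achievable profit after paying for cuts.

Let v[k] be the best obtainable value from length k. For each k, try every first piece i and keep the best of price[i] + v[k−i] minus the 4 cut fee when i<k.
v[1] = 3
v[2] = 11
v[3] = 10  (first piece 1, then v[2]=11)
v[4] = 21
v[5] = 20  (first piece 1, then v[4]=21)
v[6] = 29
v[7] = 31
v[8] = 38  (first piece 4, then v[4]=21)
v[9] = 38  (first piece 2, then v[7]=31)
One optimal plan: pieces 7 + 2 (1 cut) → 42 − 4 = 38.

38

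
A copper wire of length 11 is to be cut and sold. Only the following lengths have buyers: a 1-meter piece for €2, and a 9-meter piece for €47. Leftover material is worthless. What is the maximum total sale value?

51

Consider every possible first cut. f[k] is the best of p[i]+f[k−i] over all sellable i≤k.
f[1] = 2
f[2] = 4  (first piece 1, then f[1]=2)
f[3] = 6  (first piece 1, then f[2]=4)
f[4] = 8  (first piece 1, then f[3]=6)
f[5] = 10  (first piece 1, then f[4]=8)
f[6] = 12  (first piece 1, then f[5]=10)
f[7] = 14  (first piece 1, then f[6]=12)
f[8] = 16  (first piece 1, then f[7]=14)
f[9] = 47
f[10] = 49  (first piece 1, then f[9]=47)
f[11] = 51  (first piece 1, then f[10]=49)
One optimal cutting: 9 + 1 + 1 → €51.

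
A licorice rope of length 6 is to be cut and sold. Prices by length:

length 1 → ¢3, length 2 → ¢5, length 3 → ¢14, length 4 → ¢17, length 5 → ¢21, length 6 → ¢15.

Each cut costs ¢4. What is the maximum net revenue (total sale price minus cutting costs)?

24

Build v[k] bottom-up: v[k] = max over allowed piece i of (p[i] + v[k−i]) − 4 per cut.
v[1] = 3
v[2] = 5
v[3] = 14
v[4] = 17
v[5] = 21
v[6] = 24  (first piece 3, then v[3]=14)
One optimal plan: pieces 3 + 3 (1 cut) → ¢28 − ¢4 = ¢24.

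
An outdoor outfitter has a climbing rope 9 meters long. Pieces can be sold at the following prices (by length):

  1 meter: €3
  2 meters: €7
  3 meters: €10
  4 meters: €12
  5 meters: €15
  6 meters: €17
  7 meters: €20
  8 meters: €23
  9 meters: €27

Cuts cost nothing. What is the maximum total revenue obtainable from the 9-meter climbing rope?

Consider every possible first cut. best[k] is the best of p[i]+best[k−i] over all sellable i≤k.
best[1] = 3
best[2] = max(3+3, 7+0) = 7
best[3] = max(3+7, 7+3, 10+0) = 10
best[4] = max(3+10, 7+7, 10+3, 12+0) = 14
best[5] = max(3+14, 7+10, 10+7, 12+3, 15+0) = 17
best[6] = max(3+17, 7+14, 10+10, 12+7, 15+3, 17+0) = 21
best[7] = max(3+21, 7+17, 10+14, …, 17+3, 20+0) = 24
best[8] = max(3+24, 7+21, 10+17, …, 20+3, 23+0) = 28
best[9] = max(3+28, 7+24, 10+21, …, 23+3, 27+0) = 31
One optimal cutting: 2 + 2 + 2 + 2 + 1 → €7 + €7 + €7 + €7 + €3 = €31.

31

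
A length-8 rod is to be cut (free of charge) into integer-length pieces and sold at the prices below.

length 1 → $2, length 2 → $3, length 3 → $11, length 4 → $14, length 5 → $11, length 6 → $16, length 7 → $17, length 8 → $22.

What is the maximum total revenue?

Let r[k] be the best obtainable value from length k. For each k, try every first piece i and keep the best of price[i] + r[k−i].
r[1] = 2
r[2] = max(2+2, 3+0) = 4
r[3] = max(2+4, 3+2, 11+0) = 11
r[4] = max(2+11, 3+4, 11+2, 14+0) = 14
r[5] = max(2+14, 3+11, 11+4, 14+2, 11+0) = 16
r[6] = max(2+16, 3+14, 11+11, 14+4, 11+2, 16+0) = 22
r[7] = max(2+22, 3+16, 11+14, …, 16+2, 17+0) = 25
r[8] = max(2+25, 3+22, 11+16, …, 17+2, 22+0) = 28
One optimal cutting: 4 + 4 → $14 + $14 = $28.

28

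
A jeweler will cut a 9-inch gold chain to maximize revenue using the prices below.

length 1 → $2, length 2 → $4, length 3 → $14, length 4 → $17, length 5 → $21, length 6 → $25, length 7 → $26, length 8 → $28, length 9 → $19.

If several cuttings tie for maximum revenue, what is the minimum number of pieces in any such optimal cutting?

3

Let r[k] be the best obtainable value from length k. For each k, try every first piece i and keep the best of price[i] + r[k−i].
r[1] = 2
r[2] = 4  (first piece 1, then r[1]=2)
r[3] = 14
r[4] = 17
r[5] = 21
r[6] = 28  (first piece 3, then r[3]=14)
r[7] = 31  (first piece 3, then r[4]=17)
r[8] = 35  (first piece 3, then r[5]=21)
r[9] = 42  (first piece 3, then r[6]=28)
Maximum revenue is $42.
Now minimize piece count subject to staying optimal: for each k, pieces[k] = 1 + min over i with p[i]+r[k−i]=r[k] of pieces[k−i].
pieces[6] = 2
pieces[7] = 2
pieces[8] = 2
pieces[9] = 3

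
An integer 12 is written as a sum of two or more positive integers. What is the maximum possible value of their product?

Let P[k] be the best product for length k (with at least one cut). For each first piece i, the rest contributes max(k−i, P[k−i]).
P[2] = 1×max(1,0) = 1×1 = 1
P[3] = 1×max(2,1) = 1×2 = 2
P[4] = 2×max(2,1) = 2×2 = 4
P[5] = 2×max(3,2) = 2×3 = 6
P[6] = 3×max(3,2) = 3×3 = 9
P[7] = 2×max(5,6) = 2×6 = 12
P[8] = 2×max(6,9) = 2×9 = 18
P[9] = 3×max(6,9) = 3×9 = 27
P[10] = 2×max(8,18) = 2×18 = 36
P[11] = 2×max(9,27) = 2×27 = 54
P[12] = 3×max(9,27) = 3×27 = 81
One optimal split: 3 + 3 + 3 + 3; product 3×3×3×3 = 81.

81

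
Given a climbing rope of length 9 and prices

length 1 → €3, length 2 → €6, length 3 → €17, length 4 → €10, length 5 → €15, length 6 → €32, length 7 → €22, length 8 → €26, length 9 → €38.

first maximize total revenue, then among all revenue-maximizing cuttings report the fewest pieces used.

3

Build r[k] bottom-up: r[k] = max over allowed piece i of (p[i] + r[k−i]).
r[1] = 3
r[2] = 6  (first piece 1, then r[1]=3)
r[3] = 17
r[4] = 20  (first piece 1, then r[3]=17)
r[5] = 23  (first piece 1, then r[4]=20)
r[6] = 34  (first piece 3, then r[3]=17)
r[7] = 37  (first piece 1, then r[6]=34)
r[8] = 40  (first piece 1, then r[7]=37)
r[9] = 51  (first piece 3, then r[6]=34)
Maximum revenue is €51.
Now minimize piece count subject to staying optimal: for each k, pieces[k] = 1 + min over i with p[i]+r[k−i]=r[k] of pieces[k−i].
pieces[6] = 2
pieces[7] = 3
pieces[8] = 3
pieces[9] = 3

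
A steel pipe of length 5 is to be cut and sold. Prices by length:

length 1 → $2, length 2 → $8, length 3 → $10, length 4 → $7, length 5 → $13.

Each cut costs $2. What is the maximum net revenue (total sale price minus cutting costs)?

16

Build v[k] bottom-up: v[k] = max over allowed piece i of (p[i] + v[k−i]) − 2 per cut.
v[1] = 2
v[2] = 8
v[3] = 10
v[4] = 14  (first piece 2, then v[2]=8)
v[5] = 16  (first piece 2, then v[3]=10)
One optimal plan: pieces 3 + 2 (1 cut) → $18 − $2 = $16.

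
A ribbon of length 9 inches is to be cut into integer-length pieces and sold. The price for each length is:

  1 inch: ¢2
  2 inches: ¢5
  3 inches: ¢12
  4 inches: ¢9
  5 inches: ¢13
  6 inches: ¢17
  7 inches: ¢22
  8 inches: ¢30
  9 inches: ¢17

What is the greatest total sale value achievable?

Consider every possible first cut. best[k] is the best of p[i]+best[k−i] over all sellable i≤k.
best[1] = 2
best[2] = 5
best[3] = 12
best[4] = 14  (first piece 1, then best[3]=12)
best[5] = 17  (first piece 2, then best[3]=12)
best[6] = 24  (first piece 3, then best[3]=12)
best[7] = 26  (first piece 1, then best[6]=24)
best[8] = 30
best[9] = 36  (first piece 3, then best[6]=24)
One optimal cutting: 3 + 3 + 3 → ¢12 + ¢12 + ¢12 = ¢36.

36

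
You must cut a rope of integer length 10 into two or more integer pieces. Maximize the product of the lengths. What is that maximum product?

Let g[k] be the best product for length k (with at least one cut). For each first piece i, the rest contributes max(k−i, g[k−i]).
g[2] = 1*max(1,0) = 1*1 = 1
g[3] = 1*max(2,1) = 1*2 = 2
g[4] = 2*max(2,1) = 2*2 = 4
g[5] = 2*max(3,2) = 2*3 = 6
g[6] = 3*max(3,2) = 3*3 = 9
g[7] = 2*max(5,6) = 2*6 = 12
g[8] = 2*max(6,9) = 2*9 = 18
g[9] = 3*max(6,9) = 3*9 = 27
g[10] = 2*max(8,18) = 2*18 = 36
One optimal split: 3 + 3 + 2 + 2; product 3*3*2*2 = 36.

36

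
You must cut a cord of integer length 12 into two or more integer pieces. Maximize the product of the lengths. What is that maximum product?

81

Define prod[k] = max over 1≤i<k of i · max(k−i, prod[k−i]); the inner max lets the remainder stay uncut if that's better.
prod[2] = 1×max(1,0) = 1×1 = 1
prod[3] = max(1×2, 2×1) = 2
prod[4] = max(1×3, 2×2, 3×1) = 4
prod[5] = max(1×4, 2×3, 3×2, 4×1) = 6
prod[6] = max(1×6, 2×4, 3×3, 4×2, 5×1) = 9
prod[7] = max(1×9, 2×6, 3×4, 4×3, 5×2, 6×1) = 12
prod[8] = max(1×12, 2×9, 3×6, …, 6×2, 7×1) = 18
prod[9] = max(1×18, 2×12, 3×9, …, 7×2, 8×1) = 27
prod[10] = max(1×27, 2×18, 3×12, …, 8×2, 9×1) = 36
prod[11] = max(1×36, 2×27, 3×18, …, 9×2, 10×1) = 54
prod[12] = max(1×54, 2×36, 3×27, …, 10×2, 11×1) = 81
One optimal split: 3 + 3 + 3 + 3; product 3×3×3×3 = 81.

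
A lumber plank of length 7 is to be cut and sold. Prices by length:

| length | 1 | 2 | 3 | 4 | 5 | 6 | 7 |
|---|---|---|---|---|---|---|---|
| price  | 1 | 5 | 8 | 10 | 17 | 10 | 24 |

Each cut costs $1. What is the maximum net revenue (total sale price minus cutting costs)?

24

Consider every possible first cut. v[k] is the best of p[i]+v[k−i] over all sellable i≤k, charging 1 whenever i<k.
v[1] = 1
v[2] = 5
v[3] = 8
v[4] = 10
v[5] = 17
v[6] = 17  (first piece 1, then v[5]=17)
v[7] = 24
Best is to make no cuts and sell whole for $24.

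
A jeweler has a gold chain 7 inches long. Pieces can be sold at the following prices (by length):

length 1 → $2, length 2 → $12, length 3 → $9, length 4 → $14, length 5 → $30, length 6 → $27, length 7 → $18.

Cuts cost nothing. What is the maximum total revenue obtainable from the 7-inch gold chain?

Let best[k] be the best obtainable value from length k. For each k, try every first piece i and keep the best of price[i] + best[k−i].
best[1] = 2
best[2] = max(2+2, 12+0) = 12
best[3] = max(2+12, 12+2, 9+0) = 14
best[4] = max(2+14, 12+12, 9+2, 14+0) = 24
best[5] = max(2+24, 12+14, 9+12, 14+2, 30+0) = 30
best[6] = max(2+30, 12+24, 9+14, 14+12, 30+2, 27+0) = 36
best[7] = max(2+36, 12+30, 9+24, …, 27+2, 18+0) = 42
One optimal cutting: 5 + 2 → $30 + $12 = $42.

42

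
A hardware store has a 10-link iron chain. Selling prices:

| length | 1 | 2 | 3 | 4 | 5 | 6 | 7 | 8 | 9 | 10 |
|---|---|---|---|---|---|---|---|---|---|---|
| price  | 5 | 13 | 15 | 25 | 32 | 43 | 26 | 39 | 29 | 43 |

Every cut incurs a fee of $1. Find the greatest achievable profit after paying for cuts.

Consider every possible first cut. net[k] is the best of p[i]+net[k−i] over all sellable i≤k, charging 1 whenever i<k.
net[1] = 5
net[2] = 13
net[3] = 17  (first piece 1, then net[2]=13)
net[4] = 25  (first piece 2, then net[2]=13)
net[5] = 32
net[6] = 43
net[7] = 47  (first piece 1, then net[6]=43)
net[8] = 55  (first piece 2, then net[6]=43)
net[9] = 59  (first piece 1, then net[8]=55)
net[10] = 67  (first piece 2, then net[8]=55)
One optimal plan: pieces 6 + 2 + 2 (2 cuts) → $69 − $2 = $67.

67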